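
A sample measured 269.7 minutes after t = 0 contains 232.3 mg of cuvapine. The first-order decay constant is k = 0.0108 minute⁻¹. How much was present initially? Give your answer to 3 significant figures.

t½ = ln 2 / k = 0.69315 / 0.0108 ≈ 64.18 minutes.
Number of half-lives elapsed: n = 269.7/64.18 ≈ 4.2022.
A₀ = A × 2^n = 232.3 × 2^4.2022 = 232.3 × 18.408 ≈ 4276.1 mg.

4280 mg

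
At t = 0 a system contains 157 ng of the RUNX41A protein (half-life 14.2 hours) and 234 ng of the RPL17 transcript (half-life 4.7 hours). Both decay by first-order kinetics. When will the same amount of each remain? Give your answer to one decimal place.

4.0 hours

Set 157·(1/2)^(t/14.2) = 234·(1/2)^(t/4.7).
Taking log₂: log₂(157/234) = t·(1/14.2 − 1/4.7).
log₂(0.67094) = -0.57574; 1/14.2 − 1/4.7 = -0.14234.
t = -0.57574 / -0.14234 ≈ 4.0448 hours.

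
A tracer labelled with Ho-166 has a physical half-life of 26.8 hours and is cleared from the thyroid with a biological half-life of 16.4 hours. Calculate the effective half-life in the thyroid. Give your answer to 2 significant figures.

1/t_eff = 1/t_phys + 1/t_biol = 1/26.8 + 1/16.4 = 0.098289 per hour.
t_eff = 26.8 × 16.4 / (26.8 + 16.4) ≈ 10.174 hours.

10 hours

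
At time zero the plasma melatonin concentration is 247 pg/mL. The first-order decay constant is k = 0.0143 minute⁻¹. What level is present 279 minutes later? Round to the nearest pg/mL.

t½ = ln 2 / k = 0.69315 / 0.0143 ≈ 48.472 minutes.
Number of half-lives: n = 279/48.472 ≈ 5.7559.
Remaining = 247 × (1/2)^5.7559 = 247 × 0.018505 ≈ 4.5708 pg/mL.

5 pg/mL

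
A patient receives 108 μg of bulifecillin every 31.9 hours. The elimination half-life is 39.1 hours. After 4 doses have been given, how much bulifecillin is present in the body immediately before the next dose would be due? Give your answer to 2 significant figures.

130 μg

The 4 doses were given 127.6, 95.7, 63.8, 31.9 hours ago.
Total = 108·(1/2)^(127.6/39.1) + 108·(1/2)^(95.7/39.1) + 108·(1/2)^(63.8/39.1) + 108·(1/2)^(31.9/39.1)
      = 11.247 + 19.798 + 34.852 + 61.352 ≈ 127.25 μg.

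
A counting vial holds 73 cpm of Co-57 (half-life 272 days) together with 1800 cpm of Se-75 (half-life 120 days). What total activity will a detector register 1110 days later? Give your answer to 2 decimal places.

Co-57: 73 × (1/2)^(1110/272) = 73 × (1/2)^4.0809 ≈ 4.3137 cpm.
Se-75: 1800 × (1/2)^(1110/120) = 1800 × (1/2)^9.25 ≈ 2.9563 cpm.
Total = 4.3137 + 2.9563 ≈ 7.27 cpm.

7.27 cpm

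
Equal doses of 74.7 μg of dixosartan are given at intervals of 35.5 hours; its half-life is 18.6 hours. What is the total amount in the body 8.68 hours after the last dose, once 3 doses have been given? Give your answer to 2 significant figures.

72 μg

The 3 doses were given 79.68, 44.18, 8.68 hours ago.
Total = 74.7·(1/2)^(79.68/18.6) + 74.7·(1/2)^(44.18/18.6) + 74.7·(1/2)^(8.68/18.6)
      = 3.8348 + 14.398 + 54.056 ≈ 72.288 μg.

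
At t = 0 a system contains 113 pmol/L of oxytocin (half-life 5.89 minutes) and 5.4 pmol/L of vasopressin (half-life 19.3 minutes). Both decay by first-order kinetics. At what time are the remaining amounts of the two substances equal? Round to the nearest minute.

Set 113·(1/2)^(t/5.89) = 5.4·(1/2)^(t/19.3).
Taking log₂: log₂(113/5.4) = t·(1/5.89 − 1/19.3).
log₂(20.926) = 4.3872; 1/5.89 − 1/19.3 = 0.11797.
t = 4.3872 / 0.11797 ≈ 37.191 minutes.

37 minutes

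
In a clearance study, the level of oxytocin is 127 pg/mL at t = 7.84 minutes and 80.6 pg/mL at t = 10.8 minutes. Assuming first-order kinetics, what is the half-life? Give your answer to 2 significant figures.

4.5 minutes

Over Δt = 10.8 − 7.84 = 2.96 minutes, the level fell by a factor of 127/80.6 ≈ 1.5757.
n = log₂(1.5757) ≈ 0.65598 half-lives, so t½ = 2.96/0.65598 ≈ 4.5124 minutes.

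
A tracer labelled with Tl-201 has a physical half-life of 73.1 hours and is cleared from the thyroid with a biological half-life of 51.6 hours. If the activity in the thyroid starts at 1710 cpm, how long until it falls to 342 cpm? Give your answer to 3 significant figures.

70.2 hours

1/t_eff = 1/t_phys + 1/t_biol = 1/73.1 + 1/51.6 = 0.03306 per hour.
t_eff = 73.1 × 51.6 / (73.1 + 51.6) ≈ 30.248 hours.
n = log₂(1710/342) ≈ 2.3219; t = 2.3219 × 30.248 ≈ 70.234 hours.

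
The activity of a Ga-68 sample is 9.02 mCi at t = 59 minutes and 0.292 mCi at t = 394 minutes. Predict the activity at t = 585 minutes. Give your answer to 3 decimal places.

0.041 mCi

Over Δt = 394 − 59 = 335 minutes, the level fell by a factor of 9.02/0.292 ≈ 30.89.
n = log₂(30.89) ≈ 4.9491 half-lives, so t½ = 335/4.9491 ≈ 67.689 minutes.
From t = 394 to t = 585: 0.292 × (1/2)^((585−394)/67.689) ≈ 0.041301 mCi.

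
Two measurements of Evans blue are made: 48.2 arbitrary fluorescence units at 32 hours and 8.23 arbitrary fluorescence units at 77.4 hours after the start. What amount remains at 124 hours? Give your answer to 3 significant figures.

Over Δt = 77.4 − 32 = 45.4 hours, the level fell by a factor of 48.2/8.23 ≈ 5.8566.
n = log₂(5.8566) ≈ 2.5501 half-lives, so t½ = 45.4/2.5501 ≈ 17.803 hours.
From t = 77.4 to t = 124: 8.23 × (1/2)^((124−77.4)/17.803) ≈ 1.3411 arbitrary fluorescence units.

1.34 arbitrary fluorescence units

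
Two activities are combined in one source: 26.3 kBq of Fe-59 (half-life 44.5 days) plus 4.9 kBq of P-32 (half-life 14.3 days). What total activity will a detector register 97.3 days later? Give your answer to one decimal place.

Fe-59: 26.3 × (1/2)^(97.3/44.5) = 26.3 × (1/2)^2.1865 ≈ 5.7776 kBq.
P-32: 4.9 × (1/2)^(97.3/14.3) = 4.9 × (1/2)^6.8042 ≈ 0.043846 kBq.
Total = 5.7776 + 0.043846 ≈ 5.8215 kBq.

5.8 kBq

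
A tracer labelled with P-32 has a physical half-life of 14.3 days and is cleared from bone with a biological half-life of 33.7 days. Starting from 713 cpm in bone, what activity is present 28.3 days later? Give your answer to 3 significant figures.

101 cpm

1/t_eff = 1/t_phys + 1/t_biol = 1/14.3 + 1/33.7 = 0.099604 per day.
t_eff = 14.3 × 33.7 / (14.3 + 33.7) ≈ 10.04 days.
Remaining = 713 × (1/2)^(28.3/10.04) = 713 × (1/2)^2.8188 ≈ 101.05 cpm.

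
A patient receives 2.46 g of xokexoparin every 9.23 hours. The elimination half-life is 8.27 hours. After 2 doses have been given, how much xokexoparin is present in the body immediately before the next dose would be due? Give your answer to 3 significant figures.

The 2 doses were given 18.46, 9.23 hours ago.
Total = 2.46·(1/2)^(18.46/8.27) + 2.46·(1/2)^(9.23/8.27)
      = 0.52358 + 1.1349 ≈ 1.6585 g.

1.66 g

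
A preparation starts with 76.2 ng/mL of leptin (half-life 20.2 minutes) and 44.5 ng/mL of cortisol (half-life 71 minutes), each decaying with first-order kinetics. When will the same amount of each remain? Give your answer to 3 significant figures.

Set 76.2·(1/2)^(t/20.2) = 44.5·(1/2)^(t/71).
Taking log₂: log₂(76.2/44.5) = t·(1/20.2 − 1/71).
log₂(1.7124) = 0.77599; 1/20.2 − 1/71 = 0.03542.
t = 0.77599 / 0.03542 ≈ 21.908 minutes.

21.9 minutes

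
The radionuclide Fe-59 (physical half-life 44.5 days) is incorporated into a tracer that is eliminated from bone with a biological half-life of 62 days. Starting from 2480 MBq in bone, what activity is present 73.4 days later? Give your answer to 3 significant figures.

348 MBq

1/t_eff = 1/t_phys + 1/t_biol = 1/44.5 + 1/62 = 0.038601 per day.
t_eff = 44.5 × 62 / (44.5 + 62) ≈ 25.906 days.
Remaining = 2480 × (1/2)^(73.4/25.906) = 2480 × (1/2)^2.8333 ≈ 347.97 MBq.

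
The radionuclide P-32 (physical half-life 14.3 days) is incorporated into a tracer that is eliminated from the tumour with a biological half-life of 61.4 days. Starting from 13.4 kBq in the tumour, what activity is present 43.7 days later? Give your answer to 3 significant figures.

1/t_eff = 1/t_phys + 1/t_biol = 1/14.3 + 1/61.4 = 0.086217 per day.
t_eff = 14.3 × 61.4 / (14.3 + 61.4) ≈ 11.599 days.
Remaining = 13.4 × (1/2)^(43.7/11.599) = 13.4 × (1/2)^3.7677 ≈ 0.98384 kBq.

0.984 kBq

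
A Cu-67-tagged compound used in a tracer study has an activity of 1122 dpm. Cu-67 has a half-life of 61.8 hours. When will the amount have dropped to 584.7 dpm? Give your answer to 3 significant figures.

Fraction remaining = 584.7/1122 ≈ 0.52112.
n = log₂(1122/584.7) = ln(1.9189)/ln 2 ≈ 0.9403 half-lives.
t = n × t½ = 0.9403 × 61.8 ≈ 58.111 hours.

58.1 hours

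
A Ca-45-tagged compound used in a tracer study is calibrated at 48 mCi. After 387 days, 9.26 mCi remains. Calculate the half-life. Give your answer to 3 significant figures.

A/A₀ = 9.26/48 ≈ 0.19292.
n = log₂(5.1836) ≈ 2.374 half-lives elapsed in 387 days.
t½ = 387/2.374 ≈ 163.02 days.

163 days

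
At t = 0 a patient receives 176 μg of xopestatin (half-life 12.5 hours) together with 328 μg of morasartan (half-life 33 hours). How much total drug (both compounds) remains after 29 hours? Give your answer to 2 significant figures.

xopestatin: 176 × (1/2)^(29/12.5) = 176 × (1/2)^2.32 ≈ 35.247 μg.
morasartan: 328 × (1/2)^(29/33) = 328 × (1/2)^0.87879 ≈ 178.37 μg.
Total = 35.247 + 178.37 ≈ 213.62 μg.

210 μg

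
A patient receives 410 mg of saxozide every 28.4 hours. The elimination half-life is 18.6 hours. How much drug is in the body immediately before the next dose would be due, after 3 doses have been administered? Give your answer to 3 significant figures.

209 mg

The 3 doses were given 85.2, 56.8, 28.4 hours ago.
Total = 410·(1/2)^(85.2/18.6) + 410·(1/2)^(56.8/18.6) + 410·(1/2)^(28.4/18.6)
      = 17.135 + 49.375 + 142.28 ≈ 208.79 mg.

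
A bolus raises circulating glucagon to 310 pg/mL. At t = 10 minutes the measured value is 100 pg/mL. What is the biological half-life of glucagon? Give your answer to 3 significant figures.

6.13 minutes

A/A₀ = 100/310 ≈ 0.32258.
n = log₂(3.1) ≈ 1.6323 half-lives elapsed in 10 minutes.
t½ = 10/1.6323 ≈ 6.1264 minutes.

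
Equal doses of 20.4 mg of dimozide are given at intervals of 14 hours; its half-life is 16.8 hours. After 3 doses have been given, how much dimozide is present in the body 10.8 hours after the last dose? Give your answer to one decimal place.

24.5 mg

The 3 doses were given 38.8, 24.8, 10.8 hours ago.
Total = 20.4·(1/2)^(38.8/16.8) + 20.4·(1/2)^(24.8/16.8) + 20.4·(1/2)^(10.8/16.8)
      = 4.1152 + 7.3325 + 13.065 ≈ 24.513 mg.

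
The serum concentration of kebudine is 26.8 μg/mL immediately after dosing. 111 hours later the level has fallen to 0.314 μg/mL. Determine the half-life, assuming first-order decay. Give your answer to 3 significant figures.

A/A₀ = 0.314/26.8 ≈ 0.011716.
n = log₂(85.35) ≈ 6.4153 half-lives elapsed in 111 hours.
t½ = 111/6.4153 ≈ 17.302 hours.

17.3 hours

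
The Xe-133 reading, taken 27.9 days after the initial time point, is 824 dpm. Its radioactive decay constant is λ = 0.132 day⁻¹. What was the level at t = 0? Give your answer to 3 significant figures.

32800 dpm

t½ = ln 2 / λ = 0.69315 / 0.132 ≈ 5.2511 days.
Number of half-lives elapsed: n = 27.9/5.2511 ≈ 5.3132.
A₀ = A × 2^n = 824 × 2^5.3132 = 824 × 39.758 ≈ 32760 dpm.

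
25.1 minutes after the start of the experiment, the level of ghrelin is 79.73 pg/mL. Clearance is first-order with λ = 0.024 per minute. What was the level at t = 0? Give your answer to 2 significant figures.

t½ = ln 2 / λ = 0.69315 / 0.024 ≈ 28.881 minutes.
Number of half-lives elapsed: n = 25.1/28.881 ≈ 0.86908.
A₀ = A × 2^n = 79.73 × 2^0.86908 = 79.73 × 1.8265 ≈ 145.63 pg/mL.

150 pg/mL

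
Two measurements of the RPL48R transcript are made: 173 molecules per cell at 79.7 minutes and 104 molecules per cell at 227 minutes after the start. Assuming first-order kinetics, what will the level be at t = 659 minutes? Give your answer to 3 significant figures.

Over Δt = 227 − 79.7 = 147.3 minutes, the level fell by a factor of 173/104 ≈ 1.6635.
n = log₂(1.6635) ≈ 0.73419 half-lives, so t½ = 147.3/0.73419 ≈ 200.63 minutes.
From t = 227 to t = 659: 104 × (1/2)^((659−227)/200.63) ≈ 23.38 molecules per cell.

23.4 molecules per cell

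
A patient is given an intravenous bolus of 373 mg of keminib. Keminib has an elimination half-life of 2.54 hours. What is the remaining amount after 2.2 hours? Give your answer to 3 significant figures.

205 mg

Number of half-lives: n = 2.2/2.54 ≈ 0.86614.
Remaining = 373 × (1/2)^0.86614 = 373 × 0.54861 ≈ 204.63 mg.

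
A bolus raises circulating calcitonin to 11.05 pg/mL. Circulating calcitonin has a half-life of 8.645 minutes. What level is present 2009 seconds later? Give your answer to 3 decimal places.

Convert the elapsed time: 2009 seconds = 33.4833 minutes.
Number of half-lives: n = 33.4833/8.645 ≈ 3.8731.
Remaining = 11.05 × (1/2)^3.8731 = 11.05 × 0.068244 ≈ 0.7541 pg/mL.

0.754 pg/mL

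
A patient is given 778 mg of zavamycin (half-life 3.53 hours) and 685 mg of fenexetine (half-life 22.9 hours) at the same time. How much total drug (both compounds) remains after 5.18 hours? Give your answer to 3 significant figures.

867 mg

zavamycin: 778 × (1/2)^(5.18/3.53) = 778 × (1/2)^1.4674 ≈ 281.35 mg.
fenexetine: 685 × (1/2)^(5.18/22.9) = 685 × (1/2)^0.2262 ≈ 585.59 mg.
Total = 281.35 + 585.59 ≈ 866.94 mg.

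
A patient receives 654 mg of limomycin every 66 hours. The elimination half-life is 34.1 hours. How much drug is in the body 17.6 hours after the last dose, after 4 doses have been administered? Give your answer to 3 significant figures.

616 mg

The 4 doses were given 215.6, 149.6, 83.6, 17.6 hours ago.
Total = 654·(1/2)^(215.6/34.1) + 654·(1/2)^(149.6/34.1) + 654·(1/2)^(83.6/34.1) + 654·(1/2)^(17.6/34.1)
      = 8.1713 + 31.256 + 119.56 + 457.31 ≈ 616.29 mg.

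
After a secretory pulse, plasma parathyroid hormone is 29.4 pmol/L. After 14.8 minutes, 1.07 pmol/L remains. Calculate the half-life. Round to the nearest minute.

A/A₀ = 1.07/29.4 ≈ 0.036395.
n = log₂(27.477) ≈ 4.7801 half-lives elapsed in 14.8 minutes.
t½ = 14.8/4.7801 ≈ 3.0961 minutes.

3 minutes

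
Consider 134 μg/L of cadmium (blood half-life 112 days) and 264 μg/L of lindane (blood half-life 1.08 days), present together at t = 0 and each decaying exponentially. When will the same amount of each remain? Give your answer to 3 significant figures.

1.07 days

Set 134·(1/2)^(t/112) = 264·(1/2)^(t/1.08).
Taking log₂: log₂(134/264) = t·(1/112 − 1/1.08).
log₂(0.50758) = -0.9783; 1/112 − 1/1.08 = -0.917.
t = -0.9783 / -0.917 ≈ 1.0669 days.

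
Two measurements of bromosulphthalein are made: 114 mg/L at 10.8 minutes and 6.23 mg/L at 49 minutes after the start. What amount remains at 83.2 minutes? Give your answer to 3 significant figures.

Over Δt = 49 − 10.8 = 38.2 minutes, the level fell by a factor of 114/6.23 ≈ 18.299.
n = log₂(18.299) ≈ 4.1937 half-lives, so t½ = 38.2/4.1937 ≈ 9.109 minutes.
From t = 49 to t = 83.2: 6.23 × (1/2)^((83.2−49)/9.109) ≈ 0.4616 mg/L.

0.462 mg/L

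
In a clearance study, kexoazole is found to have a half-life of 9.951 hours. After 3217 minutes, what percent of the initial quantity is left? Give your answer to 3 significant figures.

2.39%

3217 minutes = 53.6167 hours.
n = 53.6167/9.951 ≈ 5.3881 half-lives.
Fraction remaining = (1/2)^5.3881 ≈ 0.02388, i.e. 2.388%.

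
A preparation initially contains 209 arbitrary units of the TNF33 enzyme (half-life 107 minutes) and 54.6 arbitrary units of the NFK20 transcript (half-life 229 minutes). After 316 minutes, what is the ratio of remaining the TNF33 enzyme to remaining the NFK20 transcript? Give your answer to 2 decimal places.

1.29

TNF33 enzyme: 209 × (1/2)^(316/107) = 209 × (1/2)^2.9533 ≈ 26.985 arbitrary units.
NFK20 transcript: 54.6 × (1/2)^(316/229) = 54.6 × (1/2)^1.3799 ≈ 20.98 arbitrary units.
Ratio ≈ 26.985 / 20.98 ≈ 1.2863.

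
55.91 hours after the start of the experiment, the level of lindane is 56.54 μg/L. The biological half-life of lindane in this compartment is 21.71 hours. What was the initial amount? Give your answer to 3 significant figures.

Number of half-lives elapsed: n = 55.91/21.71 ≈ 2.5753.
A₀ = A × 2^n = 56.54 × 2^2.5753 = 56.54 × 5.96 ≈ 336.98 μg/L.

337 μg/L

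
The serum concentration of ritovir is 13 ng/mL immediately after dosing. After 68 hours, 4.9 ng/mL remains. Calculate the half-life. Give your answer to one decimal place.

A/A₀ = 4.9/13 ≈ 0.37692.
n = log₂(2.6531) ≈ 1.4077 half-lives elapsed in 68 hours.
t½ = 68/1.4077 ≈ 48.307 hours.

48.3 hours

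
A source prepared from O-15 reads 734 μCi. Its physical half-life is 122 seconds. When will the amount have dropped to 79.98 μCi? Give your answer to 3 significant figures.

390 seconds

Fraction remaining = 79.98/734 ≈ 0.10896.
n = log₂(734/79.98) = ln(9.1773)/ln 2 ≈ 3.1981 half-lives.
t = n × t½ = 3.1981 × 122 ≈ 390.16 seconds.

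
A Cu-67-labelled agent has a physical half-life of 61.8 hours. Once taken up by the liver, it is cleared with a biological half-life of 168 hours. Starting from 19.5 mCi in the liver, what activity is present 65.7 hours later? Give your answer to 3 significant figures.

7.12 mCi

1/t_eff = 1/t_phys + 1/t_biol = 1/61.8 + 1/168 = 0.022134 per hour.
t_eff = 61.8 × 168 / (61.8 + 168) ≈ 45.18 hours.
Remaining = 19.5 × (1/2)^(65.7/45.18) = 19.5 × (1/2)^1.4542 ≈ 7.1168 mCi.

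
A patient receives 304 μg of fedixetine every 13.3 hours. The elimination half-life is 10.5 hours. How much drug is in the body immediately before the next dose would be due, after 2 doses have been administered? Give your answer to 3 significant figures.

179 μg

The 2 doses were given 26.6, 13.3 hours ago.
Total = 304·(1/2)^(26.6/10.5) + 304·(1/2)^(13.3/10.5)
      = 52.513 + 126.35 ≈ 178.86 μg.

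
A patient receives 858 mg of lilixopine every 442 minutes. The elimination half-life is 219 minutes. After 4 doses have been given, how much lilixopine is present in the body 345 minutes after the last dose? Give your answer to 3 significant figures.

The 4 doses were given 1671, 1229, 787, 345 minutes ago.
Total = 858·(1/2)^(1671/219) + 858·(1/2)^(1229/219) + 858·(1/2)^(787/219) + 858·(1/2)^(345/219)
      = 4.331 + 17.545 + 71.073 + 287.91 ≈ 380.86 mg.

381 mg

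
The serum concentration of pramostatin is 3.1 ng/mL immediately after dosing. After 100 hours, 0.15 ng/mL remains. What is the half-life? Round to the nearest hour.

23 hours

A/A₀ = 0.15/3.1 ≈ 0.048387.
n = log₂(20.667) ≈ 4.3692 half-lives elapsed in 100 hours.
t½ = 100/4.3692 ≈ 22.887 hours.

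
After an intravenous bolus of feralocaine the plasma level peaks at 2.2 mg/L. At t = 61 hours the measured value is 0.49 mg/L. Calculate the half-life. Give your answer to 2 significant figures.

28 hours

A/A₀ = 0.49/2.2 ≈ 0.22273.
n = log₂(4.4898) ≈ 2.1666 half-lives elapsed in 61 hours.
t½ = 61/2.1666 ≈ 28.154 hours.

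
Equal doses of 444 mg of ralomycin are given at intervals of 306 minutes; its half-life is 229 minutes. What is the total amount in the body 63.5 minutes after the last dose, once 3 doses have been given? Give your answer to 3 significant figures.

569 mg

The 3 doses were given 675.5, 369.5, 63.5 minutes ago.
Total = 444·(1/2)^(675.5/229) + 444·(1/2)^(369.5/229) + 444·(1/2)^(63.5/229)
      = 57.466 + 145.1 + 366.36 ≈ 568.92 mg.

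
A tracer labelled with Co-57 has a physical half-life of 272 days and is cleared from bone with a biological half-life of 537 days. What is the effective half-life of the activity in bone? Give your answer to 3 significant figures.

181 days

1/t_eff = 1/t_phys + 1/t_biol = 1/272 + 1/537 = 0.0055387 per day.
t_eff = 272 × 537 / (272 + 537) ≈ 180.55 days.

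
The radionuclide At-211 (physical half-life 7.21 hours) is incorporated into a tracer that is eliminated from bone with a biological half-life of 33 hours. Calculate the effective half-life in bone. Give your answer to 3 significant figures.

1/t_eff = 1/t_phys + 1/t_biol = 1/7.21 + 1/33 = 0.169 per hour.
t_eff = 7.21 × 33 / (7.21 + 33) ≈ 5.9172 hours.

5.92 hours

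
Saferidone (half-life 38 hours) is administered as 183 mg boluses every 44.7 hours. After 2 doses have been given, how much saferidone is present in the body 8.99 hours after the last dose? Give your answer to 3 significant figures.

224 mg

The 2 doses were given 53.69, 8.99 hours ago.
Total = 183·(1/2)^(53.69/38) + 183·(1/2)^(8.99/38)
      = 68.727 + 155.32 ≈ 224.05 mg.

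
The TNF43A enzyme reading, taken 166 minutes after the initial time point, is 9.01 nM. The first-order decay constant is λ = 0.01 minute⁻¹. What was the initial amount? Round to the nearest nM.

t½ = ln 2 / λ = 0.69315 / 0.01 ≈ 69.315 minutes.
Number of half-lives elapsed: n = 166/69.315 ≈ 2.3949.
A₀ = A × 2^n = 9.01 × 2^2.3949 = 9.01 × 5.2593 ≈ 47.386 nM.

47 nM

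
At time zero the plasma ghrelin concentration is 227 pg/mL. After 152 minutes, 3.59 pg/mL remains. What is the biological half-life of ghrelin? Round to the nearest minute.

25 minutes

A/A₀ = 3.59/227 ≈ 0.015815.
n = log₂(63.231) ≈ 5.9826 half-lives elapsed in 152 minutes.
t½ = 152/5.9826 ≈ 25.407 minutes.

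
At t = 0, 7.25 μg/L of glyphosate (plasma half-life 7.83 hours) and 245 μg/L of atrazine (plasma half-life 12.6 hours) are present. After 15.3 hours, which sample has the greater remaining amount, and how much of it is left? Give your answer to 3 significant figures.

glyphosate: 7.25 × (1/2)^1.954 ≈ 1.8712 μg/L.
atrazine: 245 × (1/2)^1.2143 ≈ 105.59 μg/L.
Atrazine has more remaining, at ≈ 105.59 μg/L.

atrazine, 106 μg/L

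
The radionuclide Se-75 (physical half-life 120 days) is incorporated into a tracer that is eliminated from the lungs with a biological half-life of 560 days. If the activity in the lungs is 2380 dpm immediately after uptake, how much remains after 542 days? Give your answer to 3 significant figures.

53.2 dpm

1/t_eff = 1/t_phys + 1/t_biol = 1/120 + 1/560 = 0.010119 per day.
t_eff = 120 × 560 / (120 + 560) ≈ 98.824 days.
Remaining = 2380 × (1/2)^(542/98.824) = 2380 × (1/2)^5.4845 ≈ 53.158 dpm.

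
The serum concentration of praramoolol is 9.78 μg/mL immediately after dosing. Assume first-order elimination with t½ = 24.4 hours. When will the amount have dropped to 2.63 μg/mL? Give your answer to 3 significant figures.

Fraction remaining = 2.63/9.78 ≈ 0.26892.
n = log₂(9.78/2.63) = ln(3.7186)/ln 2 ≈ 1.8948 half-lives.
t = n × t½ = 1.8948 × 24.4 ≈ 46.232 hours.

46.2 hours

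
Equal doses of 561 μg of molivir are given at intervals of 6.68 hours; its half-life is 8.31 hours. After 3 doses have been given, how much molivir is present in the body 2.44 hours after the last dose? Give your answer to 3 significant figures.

870 μg

The 3 doses were given 15.8, 9.12, 2.44 hours ago.
Total = 561·(1/2)^(15.8/8.31) + 561·(1/2)^(9.12/8.31) + 561·(1/2)^(2.44/8.31)
      = 150.18 + 262.17 + 457.69 ≈ 870.05 μg.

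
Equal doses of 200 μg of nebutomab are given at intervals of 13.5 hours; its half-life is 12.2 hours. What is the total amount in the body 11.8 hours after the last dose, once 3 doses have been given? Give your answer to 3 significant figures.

The 3 doses were given 38.8, 25.3, 11.8 hours ago.
Total = 200·(1/2)^(38.8/12.2) + 200·(1/2)^(25.3/12.2) + 200·(1/2)^(11.8/12.2)
      = 22.063 + 47.508 + 102.3 ≈ 171.87 μg.

172 μg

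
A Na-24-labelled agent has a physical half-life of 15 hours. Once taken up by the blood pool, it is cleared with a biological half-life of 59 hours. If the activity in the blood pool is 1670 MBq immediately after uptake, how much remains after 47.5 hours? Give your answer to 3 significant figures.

1/t_eff = 1/t_phys + 1/t_biol = 1/15 + 1/59 = 0.083616 per hour.
t_eff = 15 × 59 / (15 + 59) ≈ 11.959 hours.
Remaining = 1670 × (1/2)^(47.5/11.959) = 1670 × (1/2)^3.9718 ≈ 106.44 MBq.

106 MBq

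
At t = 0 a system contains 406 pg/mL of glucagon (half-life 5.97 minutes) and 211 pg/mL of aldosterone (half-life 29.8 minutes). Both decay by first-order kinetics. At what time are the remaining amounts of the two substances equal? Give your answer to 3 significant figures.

7.05 minutes

Set 406·(1/2)^(t/5.97) = 211·(1/2)^(t/29.8).
Taking log₂: log₂(406/211) = t·(1/5.97 − 1/29.8).
log₂(1.9242) = 0.94424; 1/5.97 − 1/29.8 = 0.13395.
t = 0.94424 / 0.13395 ≈ 7.0493 minutes.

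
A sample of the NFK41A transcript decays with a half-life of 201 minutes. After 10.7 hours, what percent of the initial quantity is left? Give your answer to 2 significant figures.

11%

10.7 hours = 642 minutes.
n = 642/201 ≈ 3.194 half-lives.
Fraction remaining = (1/2)^3.194 ≈ 0.10927, i.e. 10.927%.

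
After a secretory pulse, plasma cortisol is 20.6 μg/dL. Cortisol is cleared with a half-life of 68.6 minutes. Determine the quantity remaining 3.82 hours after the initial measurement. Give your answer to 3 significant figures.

Convert the elapsed time: 3.82 hours = 229.2 minutes.
Number of half-lives: n = 229.2/68.6 ≈ 3.3411.
Remaining = 20.6 × (1/2)^3.3411 = 20.6 × 0.098679 ≈ 2.0328 μg/dL.

2.03 μg/dL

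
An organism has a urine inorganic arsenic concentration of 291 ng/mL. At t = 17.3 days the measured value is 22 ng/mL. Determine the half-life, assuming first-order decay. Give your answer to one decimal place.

4.6 days

A/A₀ = 22/291 ≈ 0.075601.
n = log₂(13.227) ≈ 3.7254 half-lives elapsed in 17.3 days.
t½ = 17.3/3.7254 ≈ 4.6437 days.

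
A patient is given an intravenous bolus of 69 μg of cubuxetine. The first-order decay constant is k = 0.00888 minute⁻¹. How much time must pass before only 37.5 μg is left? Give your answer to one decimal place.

t½ = ln 2 / k = 0.69315 / 0.00888 ≈ 78.057 minutes.
Fraction remaining = 37.5/69 ≈ 0.54348.
n = log₂(69/37.5) = ln(1.84)/ln 2 ≈ 0.87971 half-lives.
t = n × t½ = 0.87971 × 78.057 ≈ 68.667 minutes.

68.7 minutes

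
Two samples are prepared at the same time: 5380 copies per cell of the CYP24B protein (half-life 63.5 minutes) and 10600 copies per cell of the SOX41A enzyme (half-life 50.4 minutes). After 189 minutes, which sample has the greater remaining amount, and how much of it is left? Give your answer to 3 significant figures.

CYP24B protein: 5380 × (1/2)^2.9764 ≈ 683.6 copies per cell.
SOX41A enzyme: 10600 × (1/2)^3.75 ≈ 787.85 copies per cell.
SOX41A enzyme has more remaining, at ≈ 787.85 copies per cell.

SOX41A enzyme, 788 copies per cell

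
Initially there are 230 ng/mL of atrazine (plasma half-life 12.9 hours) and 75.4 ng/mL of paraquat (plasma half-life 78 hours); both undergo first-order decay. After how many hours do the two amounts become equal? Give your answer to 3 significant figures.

24.9 hours

Set 230·(1/2)^(t/12.9) = 75.4·(1/2)^(t/78).
Taking log₂: log₂(230/75.4) = t·(1/12.9 − 1/78).
log₂(3.0504) = 1.609; 1/12.9 − 1/78 = 0.064699.
t = 1.609 / 0.064699 ≈ 24.869 hours.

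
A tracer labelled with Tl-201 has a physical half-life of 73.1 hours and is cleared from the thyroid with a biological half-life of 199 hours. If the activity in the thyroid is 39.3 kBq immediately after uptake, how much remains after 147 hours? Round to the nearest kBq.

6 kBq

1/t_eff = 1/t_phys + 1/t_biol = 1/73.1 + 1/199 = 0.018705 per hour.
t_eff = 73.1 × 199 / (73.1 + 199) ≈ 53.462 hours.
Remaining = 39.3 × (1/2)^(147/53.462) = 39.3 × (1/2)^2.7496 ≈ 5.8434 kBq.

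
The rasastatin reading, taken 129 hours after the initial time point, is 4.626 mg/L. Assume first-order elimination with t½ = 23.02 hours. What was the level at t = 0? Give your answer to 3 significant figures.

225 mg/L

Number of half-lives elapsed: n = 129/23.02 ≈ 5.6038.
A₀ = A × 2^n = 4.626 × 2^5.6038 = 4.626 × 48.632 ≈ 224.97 mg/L.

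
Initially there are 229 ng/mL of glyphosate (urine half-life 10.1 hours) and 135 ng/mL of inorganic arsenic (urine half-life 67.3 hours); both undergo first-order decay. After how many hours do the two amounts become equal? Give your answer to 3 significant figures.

Set 229·(1/2)^(t/10.1) = 135·(1/2)^(t/67.3).
Taking log₂: log₂(229/135) = t·(1/10.1 − 1/67.3).
log₂(1.6963) = 0.76239; 1/10.1 − 1/67.3 = 0.084151.
t = 0.76239 / 0.084151 ≈ 9.0598 hours.

9.06 hours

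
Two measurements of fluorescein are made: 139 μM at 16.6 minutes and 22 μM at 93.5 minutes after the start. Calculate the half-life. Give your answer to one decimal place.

28.9 minutes

Over Δt = 93.5 − 16.6 = 76.9 minutes, the level fell by a factor of 139/22 ≈ 6.3182.
n = log₂(6.3182) ≈ 2.6595 half-lives, so t½ = 76.9/2.6595 ≈ 28.915 minutes.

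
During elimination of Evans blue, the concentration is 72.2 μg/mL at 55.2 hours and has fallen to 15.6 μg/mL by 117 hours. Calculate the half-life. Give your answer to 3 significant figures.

28.0 hours

Over Δt = 117 − 55.2 = 61.8 hours, the level fell by a factor of 72.2/15.6 ≈ 4.6282.
n = log₂(4.6282) ≈ 2.2105 half-lives, so t½ = 61.8/2.2105 ≈ 27.958 hours.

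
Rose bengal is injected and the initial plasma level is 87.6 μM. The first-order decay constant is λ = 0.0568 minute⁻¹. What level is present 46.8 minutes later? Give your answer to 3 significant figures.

t½ = ln 2 / λ = 0.69315 / 0.0568 ≈ 12.203 minutes.
Number of half-lives: n = 46.8/12.203 ≈ 3.835.
Remaining = 87.6 × (1/2)^3.835 = 87.6 × 0.070071 ≈ 6.1383 μM.

6.14 μM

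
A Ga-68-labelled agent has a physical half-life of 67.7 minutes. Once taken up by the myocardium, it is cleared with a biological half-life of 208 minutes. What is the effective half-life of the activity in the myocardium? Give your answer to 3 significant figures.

51.1 minutes

1/t_eff = 1/t_phys + 1/t_biol = 1/67.7 + 1/208 = 0.019579 per minute.
t_eff = 67.7 × 208 / (67.7 + 208) ≈ 51.076 minutes.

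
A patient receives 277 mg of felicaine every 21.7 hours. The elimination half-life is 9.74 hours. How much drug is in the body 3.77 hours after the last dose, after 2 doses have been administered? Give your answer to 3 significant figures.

257 mg

The 2 doses were given 25.47, 3.77 hours ago.
Total = 277·(1/2)^(25.47/9.74) + 277·(1/2)^(3.77/9.74)
      = 45.216 + 211.82 ≈ 257.03 mg.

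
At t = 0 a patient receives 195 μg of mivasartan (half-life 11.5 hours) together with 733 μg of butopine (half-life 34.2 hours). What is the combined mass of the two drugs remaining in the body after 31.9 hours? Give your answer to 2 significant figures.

410 μg

mivasartan: 195 × (1/2)^(31.9/11.5) = 195 × (1/2)^2.7739 ≈ 28.51 μg.
butopine: 733 × (1/2)^(31.9/34.2) = 733 × (1/2)^0.93275 ≈ 383.99 μg.
Total = 28.51 + 383.99 ≈ 412.5 μg.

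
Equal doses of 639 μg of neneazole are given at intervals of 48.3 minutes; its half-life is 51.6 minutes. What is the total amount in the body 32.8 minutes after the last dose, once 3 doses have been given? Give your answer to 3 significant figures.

The 3 doses were given 129.4, 81.1, 32.8 minutes ago.
Total = 639·(1/2)^(129.4/51.6) + 639·(1/2)^(81.1/51.6) + 639·(1/2)^(32.8/51.6)
      = 112.35 + 214.97 + 411.29 ≈ 738.61 μg.

739 μg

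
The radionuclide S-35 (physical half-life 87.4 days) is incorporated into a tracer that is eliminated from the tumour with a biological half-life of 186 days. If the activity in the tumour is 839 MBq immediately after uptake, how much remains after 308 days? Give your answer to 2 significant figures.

1/t_eff = 1/t_phys + 1/t_biol = 1/87.4 + 1/186 = 0.016818 per day.
t_eff = 87.4 × 186 / (87.4 + 186) ≈ 59.46 days.
Remaining = 839 × (1/2)^(308/59.46) = 839 × (1/2)^5.1799 ≈ 23.144 MBq.

23 MBq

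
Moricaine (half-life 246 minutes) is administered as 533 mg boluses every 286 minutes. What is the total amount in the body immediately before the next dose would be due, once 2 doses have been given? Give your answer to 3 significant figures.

344 mg

The 2 doses were given 572, 286 minutes ago.
Total = 533·(1/2)^(572/246) + 533·(1/2)^(286/246)
      = 106.36 + 238.09 ≈ 344.45 mg.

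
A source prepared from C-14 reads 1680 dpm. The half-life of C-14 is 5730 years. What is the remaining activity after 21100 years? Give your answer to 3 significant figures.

131 dpm

Number of half-lives: n = 21100/5730 ≈ 3.6824.
Remaining = 1680 × (1/2)^3.6824 = 1680 × 0.077892 ≈ 130.86 dpm.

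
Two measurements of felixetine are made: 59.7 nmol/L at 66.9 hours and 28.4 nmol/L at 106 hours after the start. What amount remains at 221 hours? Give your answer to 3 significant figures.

3.19 nmol/L

Over Δt = 106 − 66.9 = 39.1 hours, the level fell by a factor of 59.7/28.4 ≈ 2.1021.
n = log₂(2.1021) ≈ 1.0718 half-lives, so t½ = 39.1/1.0718 ≈ 36.479 hours.
From t = 106 to t = 221: 28.4 × (1/2)^((221−106)/36.479) ≈ 3.194 nmol/L.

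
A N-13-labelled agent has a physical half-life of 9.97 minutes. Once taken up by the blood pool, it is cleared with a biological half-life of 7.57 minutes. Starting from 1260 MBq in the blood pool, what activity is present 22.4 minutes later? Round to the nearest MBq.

34 MBq

1/t_eff = 1/t_phys + 1/t_biol = 1/9.97 + 1/7.57 = 0.2324 per minute.
t_eff = 9.97 × 7.57 / (9.97 + 7.57) ≈ 4.3029 minutes.
Remaining = 1260 × (1/2)^(22.4/4.3029) = 1260 × (1/2)^5.2058 ≈ 34.141 MBq.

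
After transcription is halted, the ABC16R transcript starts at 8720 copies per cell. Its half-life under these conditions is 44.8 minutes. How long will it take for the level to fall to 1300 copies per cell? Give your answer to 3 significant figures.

Fraction remaining = 1300/8720 ≈ 0.14908.
n = log₂(8720/1300) = ln(6.7077)/ln 2 ≈ 2.7458 half-lives.
t = n × t½ = 2.7458 × 44.8 ≈ 123.01 minutes.

123 minutes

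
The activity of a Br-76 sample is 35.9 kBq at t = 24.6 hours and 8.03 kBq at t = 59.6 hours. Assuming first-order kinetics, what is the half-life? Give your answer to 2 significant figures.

Over Δt = 59.6 − 24.6 = 35 hours, the level fell by a factor of 35.9/8.03 ≈ 4.4707.
n = log₂(4.4707) ≈ 2.1605 half-lives, so t½ = 35/2.1605 ≈ 16.2 hours.

16 hours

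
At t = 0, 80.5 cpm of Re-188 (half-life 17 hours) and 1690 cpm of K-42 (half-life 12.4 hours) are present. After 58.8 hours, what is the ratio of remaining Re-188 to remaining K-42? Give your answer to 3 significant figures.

0.116

Re-188: 80.5 × (1/2)^(58.8/17) = 80.5 × (1/2)^3.4588 ≈ 7.3213 cpm.
K-42: 1690 × (1/2)^(58.8/12.4) = 1690 × (1/2)^4.7419 ≈ 63.157 cpm.
Ratio ≈ 7.3213 / 63.157 ≈ 0.11592.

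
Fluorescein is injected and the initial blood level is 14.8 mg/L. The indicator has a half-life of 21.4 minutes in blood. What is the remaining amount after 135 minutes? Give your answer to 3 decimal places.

Number of half-lives: n = 135/21.4 ≈ 6.3084.
Remaining = 14.8 × (1/2)^6.3084 = 14.8 × 0.012618 ≈ 0.18674 mg/L.

0.187 mg/L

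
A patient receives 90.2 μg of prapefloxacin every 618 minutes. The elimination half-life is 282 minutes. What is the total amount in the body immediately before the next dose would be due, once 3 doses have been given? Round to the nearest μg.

25 μg

The 3 doses were given 1854, 1236, 618 minutes ago.
Total = 90.2·(1/2)^(1854/282) + 90.2·(1/2)^(1236/282) + 90.2·(1/2)^(618/282)
      = 0.94644 + 4.3231 + 19.747 ≈ 25.017 μg.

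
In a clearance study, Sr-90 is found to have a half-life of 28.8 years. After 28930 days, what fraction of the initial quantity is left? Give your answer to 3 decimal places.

28930 days = 79.2603 years.
n = 79.2603/28.8 ≈ 2.7521 half-lives.
Fraction remaining = (1/2)^2.7521 ≈ 0.14844.

0.148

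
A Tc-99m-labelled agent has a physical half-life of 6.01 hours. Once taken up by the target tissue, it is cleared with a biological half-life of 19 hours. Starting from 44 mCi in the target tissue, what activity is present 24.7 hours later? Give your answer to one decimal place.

1/t_eff = 1/t_phys + 1/t_biol = 1/6.01 + 1/19 = 0.21902 per hour.
t_eff = 6.01 × 19 / (6.01 + 19) ≈ 4.5658 hours.
Remaining = 44 × (1/2)^(24.7/4.5658) = 44 × (1/2)^5.4098 ≈ 1.035 mCi.

1.0 mCi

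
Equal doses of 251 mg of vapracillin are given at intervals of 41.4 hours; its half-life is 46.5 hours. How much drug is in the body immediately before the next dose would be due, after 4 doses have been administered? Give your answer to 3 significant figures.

The 4 doses were given 165.6, 124.2, 82.8, 41.4 hours ago.
Total = 251·(1/2)^(165.6/46.5) + 251·(1/2)^(124.2/46.5) + 251·(1/2)^(82.8/46.5) + 251·(1/2)^(41.4/46.5)
      = 21.263 + 39.412 + 73.054 + 135.41 ≈ 269.14 mg.

269 mg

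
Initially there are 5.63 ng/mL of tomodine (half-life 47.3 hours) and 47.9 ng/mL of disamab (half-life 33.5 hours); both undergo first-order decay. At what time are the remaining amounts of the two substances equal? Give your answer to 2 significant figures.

Set 5.63·(1/2)^(t/47.3) = 47.9·(1/2)^(t/33.5).
Taking log₂: log₂(5.63/47.9) = t·(1/47.3 − 1/33.5).
log₂(0.11754) = -3.0888; 1/47.3 − 1/33.5 = -0.0087091.
t = -3.0888 / -0.0087091 ≈ 354.67 hours.

350 hours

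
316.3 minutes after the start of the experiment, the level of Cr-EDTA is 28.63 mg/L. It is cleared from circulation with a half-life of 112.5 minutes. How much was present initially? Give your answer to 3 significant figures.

201 mg/L

Number of half-lives elapsed: n = 316.3/112.5 ≈ 2.8116.
A₀ = A × 2^n = 28.63 × 2^2.8116 = 28.63 × 7.0204 ≈ 200.99 mg/L.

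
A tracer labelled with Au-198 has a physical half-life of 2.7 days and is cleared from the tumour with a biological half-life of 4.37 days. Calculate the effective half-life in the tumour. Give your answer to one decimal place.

1/t_eff = 1/t_phys + 1/t_biol = 1/2.7 + 1/4.37 = 0.5992 per day.
t_eff = 2.7 × 4.37 / (2.7 + 4.37) ≈ 1.6689 days.

1.7 days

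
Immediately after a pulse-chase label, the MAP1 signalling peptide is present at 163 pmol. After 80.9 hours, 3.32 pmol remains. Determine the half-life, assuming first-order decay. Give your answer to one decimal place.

14.4 hours

A/A₀ = 3.32/163 ≈ 0.020368.
n = log₂(49.096) ≈ 5.6175 half-lives elapsed in 80.9 hours.
t½ = 80.9/5.6175 ≈ 14.401 hours.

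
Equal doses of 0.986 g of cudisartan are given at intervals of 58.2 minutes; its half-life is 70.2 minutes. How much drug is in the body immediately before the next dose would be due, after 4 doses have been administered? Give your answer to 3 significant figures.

1.14 g

The 4 doses were given 232.8, 174.6, 116.4, 58.2 minutes ago.
Total = 0.986·(1/2)^(232.8/70.2) + 0.986·(1/2)^(174.6/70.2) + 0.986·(1/2)^(116.4/70.2) + 0.986·(1/2)^(58.2/70.2)
      = 0.09899 + 0.17586 + 0.31242 + 0.55502 ≈ 1.1423 g.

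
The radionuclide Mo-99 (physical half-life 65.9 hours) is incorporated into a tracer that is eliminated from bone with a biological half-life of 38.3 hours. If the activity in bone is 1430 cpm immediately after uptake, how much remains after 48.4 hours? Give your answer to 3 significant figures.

1/t_eff = 1/t_phys + 1/t_biol = 1/65.9 + 1/38.3 = 0.041284 per hour.
t_eff = 65.9 × 38.3 / (65.9 + 38.3) ≈ 24.222 hours.
Remaining = 1430 × (1/2)^(48.4/24.222) = 1430 × (1/2)^1.9982 ≈ 357.96 cpm.

358 cpm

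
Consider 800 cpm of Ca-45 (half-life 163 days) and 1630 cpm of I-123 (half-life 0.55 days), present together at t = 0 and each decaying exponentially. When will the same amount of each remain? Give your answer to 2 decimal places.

Set 800·(1/2)^(t/163) = 1630·(1/2)^(t/0.55).
Taking log₂: log₂(800/1630) = t·(1/163 − 1/0.55).
log₂(0.4908) = -1.0268; 1/163 − 1/0.55 = -1.812.
t = -1.0268 / -1.812 ≈ 0.56665 days.

0.57 days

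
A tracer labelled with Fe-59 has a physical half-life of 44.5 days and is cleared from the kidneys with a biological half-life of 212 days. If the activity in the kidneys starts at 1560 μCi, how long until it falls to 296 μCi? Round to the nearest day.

1/t_eff = 1/t_phys + 1/t_biol = 1/44.5 + 1/212 = 0.027189 per day.
t_eff = 44.5 × 212 / (44.5 + 212) ≈ 36.78 days.
n = log₂(1560/296) ≈ 2.3979; t = 2.3979 × 36.78 ≈ 88.193 days.

88 days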